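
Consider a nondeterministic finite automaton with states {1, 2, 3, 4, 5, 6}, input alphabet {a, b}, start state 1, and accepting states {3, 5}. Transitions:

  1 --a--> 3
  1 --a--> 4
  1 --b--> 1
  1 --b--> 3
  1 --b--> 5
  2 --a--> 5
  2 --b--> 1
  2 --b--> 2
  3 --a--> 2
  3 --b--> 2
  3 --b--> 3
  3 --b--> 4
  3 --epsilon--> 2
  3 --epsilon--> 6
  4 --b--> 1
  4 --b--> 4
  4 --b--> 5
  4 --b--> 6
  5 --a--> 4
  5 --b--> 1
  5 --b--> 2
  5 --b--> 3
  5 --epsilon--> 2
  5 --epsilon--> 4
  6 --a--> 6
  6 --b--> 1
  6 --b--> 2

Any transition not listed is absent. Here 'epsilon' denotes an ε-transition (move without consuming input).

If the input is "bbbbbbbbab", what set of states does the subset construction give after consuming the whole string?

{1, 2, 3, 4, 5, 6}

Start in {1}.
Read 'b': {1} → {1, 2, 3, 4, 5, 6}.
Read 'b': {1, 2, 3, 4, 5, 6} → {1, 2, 3, 4, 5, 6}.
Read 'b': {1, 2, 3, 4, 5, 6} → {1, 2, 3, 4, 5, 6}.
Read 'b': {1, 2, 3, 4, 5, 6} → {1, 2, 3, 4, 5, 6}.
Read 'b': {1, 2, 3, 4, 5, 6} → {1, 2, 3, 4, 5, 6}.
Read 'b': {1, 2, 3, 4, 5, 6} → {1, 2, 3, 4, 5, 6}.
Read 'b': {1, 2, 3, 4, 5, 6} → {1, 2, 3, 4, 5, 6}.
Read 'b': {1, 2, 3, 4, 5, 6} → {1, 2, 3, 4, 5, 6}.
Read 'a': {1, 2, 3, 4, 5, 6} → {2, 3, 4, 5, 6}.
Read 'b': {2, 3, 4, 5, 6} → {1, 2, 3, 4, 5, 6}.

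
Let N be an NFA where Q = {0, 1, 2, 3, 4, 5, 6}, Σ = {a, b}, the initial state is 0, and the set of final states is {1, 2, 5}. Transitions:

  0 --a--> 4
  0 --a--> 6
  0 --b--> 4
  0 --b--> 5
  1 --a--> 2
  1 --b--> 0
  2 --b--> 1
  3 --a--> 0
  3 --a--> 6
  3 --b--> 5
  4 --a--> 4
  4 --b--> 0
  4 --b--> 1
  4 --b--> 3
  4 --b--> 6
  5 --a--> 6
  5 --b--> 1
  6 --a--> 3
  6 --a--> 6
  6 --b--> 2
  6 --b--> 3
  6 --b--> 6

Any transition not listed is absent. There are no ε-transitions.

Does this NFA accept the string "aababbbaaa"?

No

Start in {0}.
Read 'a': {0} → {4, 6}.
Read 'a': {4, 6} → {3, 4, 6}.
Read 'b': {3, 4, 6} → {0, 1, 2, 3, 5, 6}.
Read 'a': {0, 1, 2, 3, 5, 6} → {0, 2, 3, 4, 6}.
Read 'b': {0, 2, 3, 4, 6} → {0, 1, 2, 3, 4, 5, 6}.
Read 'b': {0, 1, 2, 3, 4, 5, 6} → {0, 1, 2, 3, 4, 5, 6}.
Read 'b': {0, 1, 2, 3, 4, 5, 6} → {0, 1, 2, 3, 4, 5, 6}.
Read 'a': {0, 1, 2, 3, 4, 5, 6} → {0, 2, 3, 4, 6}.
Read 'a': {0, 2, 3, 4, 6} → {0, 3, 4, 6}.
Read 'a': {0, 3, 4, 6} → {0, 3, 4, 6}.
The final set {0, 3, 4, 6} contains no accepting state.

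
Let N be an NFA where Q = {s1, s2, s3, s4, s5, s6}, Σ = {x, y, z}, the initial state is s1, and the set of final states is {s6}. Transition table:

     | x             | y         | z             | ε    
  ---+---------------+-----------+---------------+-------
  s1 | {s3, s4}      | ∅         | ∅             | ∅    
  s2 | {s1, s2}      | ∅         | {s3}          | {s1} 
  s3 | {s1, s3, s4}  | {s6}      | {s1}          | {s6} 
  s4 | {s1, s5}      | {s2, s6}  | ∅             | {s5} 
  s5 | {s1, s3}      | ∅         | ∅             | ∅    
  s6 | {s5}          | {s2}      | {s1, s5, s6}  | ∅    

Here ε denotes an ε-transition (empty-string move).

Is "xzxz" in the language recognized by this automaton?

Start in {s1}.
Read 'x': s1→{s3, s4}; union {s3, s4}; ε-closure = {s3, s4, s5, s6}.
Read 'z': s3→{s1}, s4→∅, s5→∅, s6→{s1, s5, s6}; now {s1, s5, s6}.
Read 'x': s1→{s3, s4}, s5→{s1, s3}, s6→{s5}; union {s1, s3, s4, s5}; ε-closure = {s1, s3, s4, s5, s6}.
Read 'z': s1→∅, s3→{s1}, s4→∅, s5→∅, s6→{s1, s5, s6}; now {s1, s5, s6}.
The final set {s1, s5, s6} contains the accepting state s6.

Yes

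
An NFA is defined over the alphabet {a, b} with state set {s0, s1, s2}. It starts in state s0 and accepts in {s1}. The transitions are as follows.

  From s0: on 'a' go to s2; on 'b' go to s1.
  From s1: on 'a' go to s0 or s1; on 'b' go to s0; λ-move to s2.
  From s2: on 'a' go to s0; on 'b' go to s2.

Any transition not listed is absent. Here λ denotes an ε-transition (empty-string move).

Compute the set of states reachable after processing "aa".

{s0}

Start in {s0}.
Read 'a': s0→{s2}; now {s2}.
Read 'a': s2→{s0}; now {s0}.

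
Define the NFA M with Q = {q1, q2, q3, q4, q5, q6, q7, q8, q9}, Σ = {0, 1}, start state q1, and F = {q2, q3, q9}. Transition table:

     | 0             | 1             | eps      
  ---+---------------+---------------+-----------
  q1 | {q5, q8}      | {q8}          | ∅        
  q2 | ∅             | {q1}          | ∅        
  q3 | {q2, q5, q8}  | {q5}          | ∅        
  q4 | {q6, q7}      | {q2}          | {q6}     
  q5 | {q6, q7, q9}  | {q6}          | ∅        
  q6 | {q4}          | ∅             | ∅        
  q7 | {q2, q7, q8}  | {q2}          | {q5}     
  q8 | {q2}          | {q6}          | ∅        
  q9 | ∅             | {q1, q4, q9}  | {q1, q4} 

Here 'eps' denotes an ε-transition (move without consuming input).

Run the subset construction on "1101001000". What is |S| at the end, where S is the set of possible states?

0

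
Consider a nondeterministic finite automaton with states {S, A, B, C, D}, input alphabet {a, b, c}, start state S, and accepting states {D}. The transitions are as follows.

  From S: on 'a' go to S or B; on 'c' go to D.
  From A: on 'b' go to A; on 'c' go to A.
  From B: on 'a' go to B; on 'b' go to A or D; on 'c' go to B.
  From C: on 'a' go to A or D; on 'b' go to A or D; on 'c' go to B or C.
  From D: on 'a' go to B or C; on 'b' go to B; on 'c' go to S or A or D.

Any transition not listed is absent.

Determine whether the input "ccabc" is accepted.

Yes

Start in {S}.
Read 'c': S→{D}; now {D}.
Read 'c': D→{S, A, D}; now {S, A, D}.
Read 'a': S→{S, B}, A→∅, D→{B, C}; now {S, B, C}.
Read 'b': S→∅, B→{A, D}, C→{A, D}; now {A, D}.
Read 'c': A→{A}, D→{S, A, D}; now {S, A, D}.
The final set {S, A, D} contains the accepting state D.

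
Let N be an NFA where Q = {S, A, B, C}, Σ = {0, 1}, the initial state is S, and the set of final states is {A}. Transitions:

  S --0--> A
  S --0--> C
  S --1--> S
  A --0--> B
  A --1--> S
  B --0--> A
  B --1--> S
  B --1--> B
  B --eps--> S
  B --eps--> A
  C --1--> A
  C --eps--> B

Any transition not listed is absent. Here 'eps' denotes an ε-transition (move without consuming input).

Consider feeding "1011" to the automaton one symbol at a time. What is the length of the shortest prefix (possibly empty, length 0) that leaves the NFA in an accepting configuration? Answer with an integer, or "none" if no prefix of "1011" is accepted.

Start in {S}.
Read '1': {S} → {S}.
Read '0': {S} → {S, A, B, C}.
None of the earlier sets intersect F, but {S, A, B, C} does.

2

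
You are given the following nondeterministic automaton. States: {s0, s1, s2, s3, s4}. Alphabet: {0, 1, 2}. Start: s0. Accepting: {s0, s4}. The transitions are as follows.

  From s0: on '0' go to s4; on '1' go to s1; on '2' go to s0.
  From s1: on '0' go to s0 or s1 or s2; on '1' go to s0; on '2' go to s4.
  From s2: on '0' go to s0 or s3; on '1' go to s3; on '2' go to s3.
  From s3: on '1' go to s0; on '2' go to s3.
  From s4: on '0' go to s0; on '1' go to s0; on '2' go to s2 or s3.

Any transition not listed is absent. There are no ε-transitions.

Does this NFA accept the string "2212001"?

Start in {s0}.
Read '2': {s0} → {s0}.
Read '2': {s0} → {s0}.
Read '1': {s0} → {s1}.
Read '2': {s1} → {s4}.
Read '0': {s4} → {s0}.
Read '0': {s0} → {s4}.
Read '1': {s4} → {s0}.
The final set {s0} contains the accepting state s0.

Yes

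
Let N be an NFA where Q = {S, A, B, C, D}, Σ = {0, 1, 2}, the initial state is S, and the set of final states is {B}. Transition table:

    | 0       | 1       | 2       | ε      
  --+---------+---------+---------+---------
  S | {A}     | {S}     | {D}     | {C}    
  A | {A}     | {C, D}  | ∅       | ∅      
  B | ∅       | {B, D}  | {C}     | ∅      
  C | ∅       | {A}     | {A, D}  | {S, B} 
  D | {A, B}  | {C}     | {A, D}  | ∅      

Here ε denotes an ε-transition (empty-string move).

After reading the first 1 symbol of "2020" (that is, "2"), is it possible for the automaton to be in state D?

Start: ε-closure({S}) = {S, B, C}.
Read '2': S→{D}, B→{C}, C→{A, D}; union {A, C, D}; ε-closure = {S, A, B, C, D}.
State D is in {S, A, B, C, D}.

Yes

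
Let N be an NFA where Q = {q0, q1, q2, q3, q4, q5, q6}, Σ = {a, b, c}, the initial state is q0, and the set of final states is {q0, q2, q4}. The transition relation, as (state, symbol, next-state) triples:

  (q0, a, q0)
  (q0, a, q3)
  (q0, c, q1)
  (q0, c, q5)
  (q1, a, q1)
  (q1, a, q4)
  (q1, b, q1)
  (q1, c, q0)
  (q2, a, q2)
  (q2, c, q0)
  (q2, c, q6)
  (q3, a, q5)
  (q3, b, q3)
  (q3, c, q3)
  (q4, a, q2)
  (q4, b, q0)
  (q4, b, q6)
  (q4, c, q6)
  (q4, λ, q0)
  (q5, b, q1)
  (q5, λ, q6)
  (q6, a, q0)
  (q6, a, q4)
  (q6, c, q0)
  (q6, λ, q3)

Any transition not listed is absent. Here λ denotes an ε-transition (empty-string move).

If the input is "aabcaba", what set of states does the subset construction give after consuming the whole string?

{q0, q1, q3, q4, q5, q6}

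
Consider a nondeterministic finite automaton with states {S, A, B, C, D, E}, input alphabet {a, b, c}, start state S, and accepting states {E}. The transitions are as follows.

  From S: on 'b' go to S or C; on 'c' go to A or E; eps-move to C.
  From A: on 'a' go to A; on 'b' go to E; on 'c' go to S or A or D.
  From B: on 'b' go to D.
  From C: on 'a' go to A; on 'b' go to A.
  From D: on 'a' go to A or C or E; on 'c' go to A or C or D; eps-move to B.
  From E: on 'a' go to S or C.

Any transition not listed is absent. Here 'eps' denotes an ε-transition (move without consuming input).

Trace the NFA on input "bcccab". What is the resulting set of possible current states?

{S, A, C, E}

Start: ε-closure({S}) = {S, C}.
Read 'b': {S, C} → {S, A, C}.
Read 'c': {S, A, C} → {S, A, B, C, D, E}.
Read 'c': {S, A, B, C, D, E} → {S, A, B, C, D, E}.
Read 'c': {S, A, B, C, D, E} → {S, A, B, C, D, E}.
Read 'a': {S, A, B, C, D, E} → {S, A, C, E}.
Read 'b': {S, A, C, E} → {S, A, C, E}.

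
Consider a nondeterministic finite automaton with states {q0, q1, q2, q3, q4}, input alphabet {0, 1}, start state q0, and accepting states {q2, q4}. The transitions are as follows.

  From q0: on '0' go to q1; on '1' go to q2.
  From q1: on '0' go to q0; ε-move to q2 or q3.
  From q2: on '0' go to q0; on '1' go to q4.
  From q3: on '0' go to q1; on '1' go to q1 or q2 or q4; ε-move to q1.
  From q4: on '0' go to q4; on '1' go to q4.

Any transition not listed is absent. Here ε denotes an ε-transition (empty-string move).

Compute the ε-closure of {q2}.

Begin with {q2}.
No ε-moves leave this set, so the closure equals the set itself.

{q2}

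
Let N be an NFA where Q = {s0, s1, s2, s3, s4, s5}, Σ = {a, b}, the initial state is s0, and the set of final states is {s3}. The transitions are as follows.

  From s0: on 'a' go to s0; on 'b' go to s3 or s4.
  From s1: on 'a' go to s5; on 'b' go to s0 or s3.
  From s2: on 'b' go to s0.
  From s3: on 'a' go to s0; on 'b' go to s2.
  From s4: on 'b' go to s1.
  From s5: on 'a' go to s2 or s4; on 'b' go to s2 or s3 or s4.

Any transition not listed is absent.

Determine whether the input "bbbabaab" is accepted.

Yes

Start in {s0}.
Read 'b': s0→{s3, s4}; now {s3, s4}.
Read 'b': s3→{s2}, s4→{s1}; now {s1, s2}.
Read 'b': s1→{s0, s3}, s2→{s0}; now {s0, s3}.
Read 'a': s0→{s0}, s3→{s0}; now {s0}.
Read 'b': s0→{s3, s4}; now {s3, s4}.
Read 'a': s3→{s0}, s4→∅; now {s0}.
Read 'a': s0→{s0}; now {s0}.
Read 'b': s0→{s3, s4}; now {s3, s4}.
The final set {s3, s4} contains the accepting state s3.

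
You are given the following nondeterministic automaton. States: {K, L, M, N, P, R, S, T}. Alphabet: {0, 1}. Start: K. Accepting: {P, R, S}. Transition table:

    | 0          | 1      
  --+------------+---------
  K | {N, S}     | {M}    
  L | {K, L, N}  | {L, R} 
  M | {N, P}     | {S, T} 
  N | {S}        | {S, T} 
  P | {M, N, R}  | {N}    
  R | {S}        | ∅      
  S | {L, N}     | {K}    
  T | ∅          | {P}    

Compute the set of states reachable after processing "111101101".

{K, L, N, R, S, T}

Start in {K}.
Read '1': {K} → {M}.
Read '1': {M} → {S, T}.
Read '1': {S, T} → {K, P}.
Read '1': {K, P} → {M, N}.
Read '0': {M, N} → {N, P, S}.
Read '1': {N, P, S} → {K, N, S, T}.
Read '1': {K, N, S, T} → {K, M, P, S, T}.
Read '0': {K, M, P, S, T} → {L, M, N, P, R, S}.
Read '1': {L, M, N, P, R, S} → {K, L, N, R, S, T}.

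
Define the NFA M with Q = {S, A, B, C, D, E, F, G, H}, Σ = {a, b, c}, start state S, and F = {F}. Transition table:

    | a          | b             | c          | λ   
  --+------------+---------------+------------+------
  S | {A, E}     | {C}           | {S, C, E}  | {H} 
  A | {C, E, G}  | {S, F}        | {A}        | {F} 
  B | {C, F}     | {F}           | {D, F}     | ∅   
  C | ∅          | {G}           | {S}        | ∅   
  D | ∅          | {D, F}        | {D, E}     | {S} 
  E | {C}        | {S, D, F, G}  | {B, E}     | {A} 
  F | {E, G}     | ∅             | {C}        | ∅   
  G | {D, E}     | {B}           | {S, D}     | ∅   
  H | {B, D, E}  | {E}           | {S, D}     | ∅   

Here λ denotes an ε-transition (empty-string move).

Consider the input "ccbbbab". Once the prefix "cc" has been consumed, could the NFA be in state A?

Start: ε-closure({S}) = {S, H}.
Read 'c': {S, H} → {S, A, C, D, E, F, H}.
Read 'c': {S, A, C, D, E, F, H} → {S, A, B, C, D, E, F, H}.
State A is in {S, A, B, C, D, E, F, H}.

Yes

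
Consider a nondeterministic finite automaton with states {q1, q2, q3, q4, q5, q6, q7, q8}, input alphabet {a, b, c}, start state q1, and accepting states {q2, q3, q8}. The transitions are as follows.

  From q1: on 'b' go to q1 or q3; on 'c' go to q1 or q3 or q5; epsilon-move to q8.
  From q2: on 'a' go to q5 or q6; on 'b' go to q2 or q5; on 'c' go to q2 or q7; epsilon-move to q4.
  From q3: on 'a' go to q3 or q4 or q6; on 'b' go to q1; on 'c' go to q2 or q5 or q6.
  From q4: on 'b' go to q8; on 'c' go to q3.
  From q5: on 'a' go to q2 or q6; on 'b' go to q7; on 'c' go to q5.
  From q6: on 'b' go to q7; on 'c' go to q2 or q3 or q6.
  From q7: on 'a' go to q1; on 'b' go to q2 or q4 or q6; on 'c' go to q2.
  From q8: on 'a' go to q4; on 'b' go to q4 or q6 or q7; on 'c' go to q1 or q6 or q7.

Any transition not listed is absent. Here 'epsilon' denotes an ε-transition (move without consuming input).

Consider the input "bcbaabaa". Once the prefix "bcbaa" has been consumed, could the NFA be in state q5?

Start: ε-closure({q1}) = {q1, q8}.
Read 'b': q1→{q1, q3}, q8→{q4, q6, q7}; union {q1, q3, q4, q6, q7}; ε-closure = {q1, q3, q4, q6, q7, q8}.
Read 'c': q1→{q1, q3, q5}, q3→{q2, q5, q6}, q4→{q3}, q6→{q2, q3, q6}, q7→{q2}, q8→{q1, q6, q7}; union {q1, q2, q3, q5, q6, q7}; ε-closure = {q1, q2, q3, q4, q5, q6, q7, q8}.
Read 'b': q1→{q1, q3}, q2→{q2, q5}, q3→{q1}, q4→{q8}, q5→{q7}, q6→{q7}, q7→{q2, q4, q6}, q8→{q4, q6, q7}; now {q1, q2, q3, q4, q5, q6, q7, q8}.
Read 'a': q1→∅, q2→{q5, q6}, q3→{q3, q4, q6}, q4→∅, q5→{q2, q6}, q6→∅, q7→{q1}, q8→{q4}; union {q1, q2, q3, q4, q5, q6}; ε-closure = {q1, q2, q3, q4, q5, q6, q8}.
Read 'a': q1→∅, q2→{q5, q6}, q3→{q3, q4, q6}, q4→∅, q5→{q2, q6}, q6→∅, q8→{q4}; now {q2, q3, q4, q5, q6}.
State q5 is in {q2, q3, q4, q5, q6}.

Yes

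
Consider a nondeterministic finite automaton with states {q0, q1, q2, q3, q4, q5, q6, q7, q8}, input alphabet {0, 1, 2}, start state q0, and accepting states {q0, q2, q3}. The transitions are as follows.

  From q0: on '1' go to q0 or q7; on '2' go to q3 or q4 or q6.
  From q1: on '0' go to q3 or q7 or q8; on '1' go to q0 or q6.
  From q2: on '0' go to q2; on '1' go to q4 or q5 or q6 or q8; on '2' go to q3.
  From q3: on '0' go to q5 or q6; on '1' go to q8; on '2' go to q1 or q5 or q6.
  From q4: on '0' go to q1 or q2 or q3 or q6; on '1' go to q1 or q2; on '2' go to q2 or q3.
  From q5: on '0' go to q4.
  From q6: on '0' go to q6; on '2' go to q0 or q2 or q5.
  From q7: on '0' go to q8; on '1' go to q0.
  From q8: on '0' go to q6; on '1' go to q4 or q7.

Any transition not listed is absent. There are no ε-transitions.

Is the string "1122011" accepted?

Yes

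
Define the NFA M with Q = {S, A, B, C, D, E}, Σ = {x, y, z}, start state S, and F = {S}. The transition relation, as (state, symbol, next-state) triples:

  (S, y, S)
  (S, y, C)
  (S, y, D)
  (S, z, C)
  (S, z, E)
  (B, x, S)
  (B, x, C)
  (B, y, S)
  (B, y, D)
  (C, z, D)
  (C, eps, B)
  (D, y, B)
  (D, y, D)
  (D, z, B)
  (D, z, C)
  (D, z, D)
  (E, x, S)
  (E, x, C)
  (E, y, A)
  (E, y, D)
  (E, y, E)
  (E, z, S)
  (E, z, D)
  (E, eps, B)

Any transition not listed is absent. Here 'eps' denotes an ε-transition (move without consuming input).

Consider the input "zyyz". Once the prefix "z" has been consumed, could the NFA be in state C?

Yes

Start in {S}.
Read 'z': S→{C, E}; union {C, E}; ε-closure = {B, C, E}.
State C is in {B, C, E}.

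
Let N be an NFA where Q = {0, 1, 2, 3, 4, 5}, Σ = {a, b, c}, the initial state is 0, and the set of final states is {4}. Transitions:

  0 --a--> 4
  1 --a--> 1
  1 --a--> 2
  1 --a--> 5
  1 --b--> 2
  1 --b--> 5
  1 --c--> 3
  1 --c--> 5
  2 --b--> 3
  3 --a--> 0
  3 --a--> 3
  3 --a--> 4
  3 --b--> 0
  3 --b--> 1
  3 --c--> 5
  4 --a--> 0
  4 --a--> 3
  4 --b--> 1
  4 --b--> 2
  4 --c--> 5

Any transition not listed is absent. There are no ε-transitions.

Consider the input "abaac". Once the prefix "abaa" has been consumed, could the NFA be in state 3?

Start in {0}.
Read 'a': {0} → {4}.
Read 'b': {4} → {1, 2}.
Read 'a': {1, 2} → {1, 2, 5}.
Read 'a': {1, 2, 5} → {1, 2, 5}.
State 3 is not in {1, 2, 5}.

No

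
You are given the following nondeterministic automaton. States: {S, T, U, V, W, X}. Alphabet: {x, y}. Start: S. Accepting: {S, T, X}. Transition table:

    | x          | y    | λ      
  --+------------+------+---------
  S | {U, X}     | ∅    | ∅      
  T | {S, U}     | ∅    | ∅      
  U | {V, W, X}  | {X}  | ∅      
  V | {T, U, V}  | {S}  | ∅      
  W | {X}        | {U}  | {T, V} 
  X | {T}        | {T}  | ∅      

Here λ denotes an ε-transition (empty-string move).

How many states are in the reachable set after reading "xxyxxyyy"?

1

Start in {S}.
Read 'x': S→{U, X}; now {U, X}.
Read 'x': U→{V, W, X}, X→{T}; now {T, V, W, X}.
Read 'y': T→∅, V→{S}, W→{U}, X→{T}; now {S, T, U}.
Read 'x': S→{U, X}, T→{S, U}, U→{V, W, X}; union {S, U, V, W, X}; ε-closure = {S, T, U, V, W, X}.
Read 'x': S→{U, X}, T→{S, U}, U→{V, W, X}, V→{T, U, V}, W→{X}, X→{T}; now {S, T, U, V, W, X}.
Read 'y': S→∅, T→∅, U→{X}, V→{S}, W→{U}, X→{T}; now {S, T, U, X}.
Read 'y': S→∅, T→∅, U→{X}, X→{T}; now {T, X}.
Read 'y': T→∅, X→{T}; now {T}.
That set has 1 state.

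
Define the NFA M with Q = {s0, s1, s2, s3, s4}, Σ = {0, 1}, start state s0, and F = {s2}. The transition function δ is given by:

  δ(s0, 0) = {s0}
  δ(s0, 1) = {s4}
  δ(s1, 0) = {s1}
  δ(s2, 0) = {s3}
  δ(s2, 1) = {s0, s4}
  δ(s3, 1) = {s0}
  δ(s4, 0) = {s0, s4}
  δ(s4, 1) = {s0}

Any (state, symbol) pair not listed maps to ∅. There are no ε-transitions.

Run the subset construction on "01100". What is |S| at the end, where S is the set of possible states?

1

Start in {s0}.
Read '0': s0→{s0}; now {s0}.
Read '1': s0→{s4}; now {s4}.
Read '1': s4→{s0}; now {s0}.
Read '0': s0→{s0}; now {s0}.
Read '0': s0→{s0}; now {s0}.
That set has 1 state.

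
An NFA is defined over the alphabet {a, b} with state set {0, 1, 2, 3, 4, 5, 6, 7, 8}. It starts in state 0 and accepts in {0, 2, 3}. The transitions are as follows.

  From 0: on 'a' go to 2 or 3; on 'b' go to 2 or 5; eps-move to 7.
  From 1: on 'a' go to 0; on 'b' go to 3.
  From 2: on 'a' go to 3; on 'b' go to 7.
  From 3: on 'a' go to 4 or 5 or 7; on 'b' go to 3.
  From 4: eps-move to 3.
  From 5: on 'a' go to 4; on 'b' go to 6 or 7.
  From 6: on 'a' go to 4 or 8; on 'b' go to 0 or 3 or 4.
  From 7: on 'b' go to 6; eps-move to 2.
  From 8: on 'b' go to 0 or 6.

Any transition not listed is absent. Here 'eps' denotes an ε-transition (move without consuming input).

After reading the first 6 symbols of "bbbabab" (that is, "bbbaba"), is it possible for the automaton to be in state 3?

Yes

Start: ε-closure({0}) = {0, 2, 7}.
Read 'b': {0, 2, 7} → {2, 5, 6, 7}.
Read 'b': {2, 5, 6, 7} → {0, 2, 3, 4, 6, 7}.
Read 'b': {0, 2, 3, 4, 6, 7} → {0, 2, 3, 4, 5, 6, 7}.
Read 'a': {0, 2, 3, 4, 5, 6, 7} → {2, 3, 4, 5, 7, 8}.
Read 'b': {2, 3, 4, 5, 7, 8} → {0, 2, 3, 6, 7}.
Read 'a': {0, 2, 3, 6, 7} → {2, 3, 4, 5, 7, 8}.
State 3 is in {2, 3, 4, 5, 7, 8}.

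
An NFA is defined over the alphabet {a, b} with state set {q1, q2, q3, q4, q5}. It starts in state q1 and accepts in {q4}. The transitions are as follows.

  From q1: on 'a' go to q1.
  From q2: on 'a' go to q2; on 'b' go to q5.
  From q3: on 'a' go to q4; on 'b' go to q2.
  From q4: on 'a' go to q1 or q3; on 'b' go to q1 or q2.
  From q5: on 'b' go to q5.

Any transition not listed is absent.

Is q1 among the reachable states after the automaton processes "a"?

Start in {q1}.
Read 'a': q1→{q1}; now {q1}.
State q1 is in {q1}.

Yes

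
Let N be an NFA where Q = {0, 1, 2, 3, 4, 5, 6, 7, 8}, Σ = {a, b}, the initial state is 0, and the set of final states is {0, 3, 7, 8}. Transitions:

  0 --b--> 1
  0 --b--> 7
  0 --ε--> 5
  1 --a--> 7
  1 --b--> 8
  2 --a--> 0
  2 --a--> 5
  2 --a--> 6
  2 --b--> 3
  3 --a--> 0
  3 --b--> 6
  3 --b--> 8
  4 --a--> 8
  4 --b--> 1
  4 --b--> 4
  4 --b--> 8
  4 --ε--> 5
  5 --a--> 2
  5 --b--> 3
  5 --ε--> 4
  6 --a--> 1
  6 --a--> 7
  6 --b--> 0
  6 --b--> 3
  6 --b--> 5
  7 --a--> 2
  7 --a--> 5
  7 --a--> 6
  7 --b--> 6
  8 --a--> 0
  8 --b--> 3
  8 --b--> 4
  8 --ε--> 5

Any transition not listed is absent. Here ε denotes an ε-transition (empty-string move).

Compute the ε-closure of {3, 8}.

{3, 4, 5, 8}

Begin with {3, 8}.
ε-move 8 → 5; add 5.
ε-move 5 → 4; add 4.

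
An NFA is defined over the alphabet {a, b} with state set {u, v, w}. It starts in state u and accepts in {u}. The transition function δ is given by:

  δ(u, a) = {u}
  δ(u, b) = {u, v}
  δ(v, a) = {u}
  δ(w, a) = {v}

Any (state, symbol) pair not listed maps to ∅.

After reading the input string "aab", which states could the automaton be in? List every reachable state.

Start in {u}.
Read 'a': u→{u}; now {u}.
Read 'a': u→{u}; now {u}.
Read 'b': u→{u, v}; now {u, v}.

{u, v}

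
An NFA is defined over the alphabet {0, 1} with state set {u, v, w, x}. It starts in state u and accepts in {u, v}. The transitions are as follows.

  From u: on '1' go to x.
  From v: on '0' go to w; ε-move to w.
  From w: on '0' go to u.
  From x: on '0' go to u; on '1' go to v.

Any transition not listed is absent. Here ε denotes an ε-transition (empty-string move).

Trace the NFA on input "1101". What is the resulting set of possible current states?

{x}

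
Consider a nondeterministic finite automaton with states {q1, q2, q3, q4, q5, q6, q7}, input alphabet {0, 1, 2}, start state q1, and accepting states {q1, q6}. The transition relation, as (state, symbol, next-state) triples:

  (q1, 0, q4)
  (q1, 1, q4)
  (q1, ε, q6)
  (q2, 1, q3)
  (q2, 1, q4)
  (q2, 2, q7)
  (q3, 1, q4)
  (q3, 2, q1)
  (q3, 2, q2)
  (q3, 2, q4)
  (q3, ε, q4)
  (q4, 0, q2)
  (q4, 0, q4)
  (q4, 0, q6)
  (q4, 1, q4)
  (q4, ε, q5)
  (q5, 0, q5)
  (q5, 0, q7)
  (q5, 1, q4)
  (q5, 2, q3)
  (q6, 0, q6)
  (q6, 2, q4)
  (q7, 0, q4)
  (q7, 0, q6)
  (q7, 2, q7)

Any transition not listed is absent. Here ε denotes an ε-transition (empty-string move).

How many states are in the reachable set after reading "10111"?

2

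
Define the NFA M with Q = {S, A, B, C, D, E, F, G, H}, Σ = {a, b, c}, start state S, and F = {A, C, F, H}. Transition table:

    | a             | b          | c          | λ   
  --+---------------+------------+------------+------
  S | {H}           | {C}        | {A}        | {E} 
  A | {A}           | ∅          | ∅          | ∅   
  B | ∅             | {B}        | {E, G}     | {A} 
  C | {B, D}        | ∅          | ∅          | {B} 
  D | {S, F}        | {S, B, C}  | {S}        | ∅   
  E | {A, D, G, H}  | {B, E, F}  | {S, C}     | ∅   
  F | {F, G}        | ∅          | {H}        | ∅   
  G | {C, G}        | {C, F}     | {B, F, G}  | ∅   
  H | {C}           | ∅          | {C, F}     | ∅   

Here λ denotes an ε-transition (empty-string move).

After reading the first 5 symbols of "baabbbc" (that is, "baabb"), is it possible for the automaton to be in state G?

No

Start: ε-closure({S}) = {S, E}.
Read 'b': S→{C}, E→{B, E, F}; union {B, C, E, F}; ε-closure = {A, B, C, E, F}.
Read 'a': A→{A}, B→∅, C→{B, D}, E→{A, D, G, H}, F→{F, G}; now {A, B, D, F, G, H}.
Read 'a': A→{A}, B→∅, D→{S, F}, F→{F, G}, G→{C, G}, H→{C}; union {S, A, C, F, G}; ε-closure = {S, A, B, C, E, F, G}.
Read 'b': S→{C}, A→∅, B→{B}, C→∅, E→{B, E, F}, F→∅, G→{C, F}; union {B, C, E, F}; ε-closure = {A, B, C, E, F}.
Read 'b': A→∅, B→{B}, C→∅, E→{B, E, F}, F→∅; union {B, E, F}; ε-closure = {A, B, E, F}.
State G is not in {A, B, E, F}.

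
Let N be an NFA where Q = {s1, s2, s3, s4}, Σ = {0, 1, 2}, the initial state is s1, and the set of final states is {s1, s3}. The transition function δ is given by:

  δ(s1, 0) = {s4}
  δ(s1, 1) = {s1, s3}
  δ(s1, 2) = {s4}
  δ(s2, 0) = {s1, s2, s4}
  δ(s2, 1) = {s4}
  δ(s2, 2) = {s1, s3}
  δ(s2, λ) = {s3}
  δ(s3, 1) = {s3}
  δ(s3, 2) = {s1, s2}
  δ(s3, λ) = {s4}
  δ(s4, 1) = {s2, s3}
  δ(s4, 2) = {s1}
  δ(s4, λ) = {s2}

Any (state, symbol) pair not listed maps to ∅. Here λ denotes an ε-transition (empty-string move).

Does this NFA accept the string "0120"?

Start in {s1}.
Read '0': {s1} → {s2, s3, s4}.
Read '1': {s2, s3, s4} → {s2, s3, s4}.
Read '2': {s2, s3, s4} → {s1, s2, s3, s4}.
Read '0': {s1, s2, s3, s4} → {s1, s2, s3, s4}.
The final set {s1, s2, s3, s4} contains the accepting states s1, s3.

Yes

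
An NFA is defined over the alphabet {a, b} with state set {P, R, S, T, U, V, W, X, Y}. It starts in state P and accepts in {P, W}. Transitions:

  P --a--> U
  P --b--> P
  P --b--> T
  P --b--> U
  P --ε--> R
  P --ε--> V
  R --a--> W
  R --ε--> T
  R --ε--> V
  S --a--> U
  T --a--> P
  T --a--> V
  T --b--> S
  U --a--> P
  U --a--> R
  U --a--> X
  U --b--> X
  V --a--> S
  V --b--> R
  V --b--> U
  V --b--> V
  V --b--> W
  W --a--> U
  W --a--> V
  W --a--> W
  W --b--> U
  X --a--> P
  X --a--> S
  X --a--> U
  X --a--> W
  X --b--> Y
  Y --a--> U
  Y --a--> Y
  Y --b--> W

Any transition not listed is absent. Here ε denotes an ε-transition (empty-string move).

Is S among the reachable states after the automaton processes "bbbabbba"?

Yes

Start: ε-closure({P}) = {P, R, T, V}.
Read 'b': P→{P, T, U}, R→∅, T→{S}, V→{R, U, V, W}; now {P, R, S, T, U, V, W}.
Read 'b': P→{P, T, U}, R→∅, S→∅, T→{S}, U→{X}, V→{R, U, V, W}, W→{U}; now {P, R, S, T, U, V, W, X}.
Read 'b': P→{P, T, U}, R→∅, S→∅, T→{S}, U→{X}, V→{R, U, V, W}, W→{U}, X→{Y}; now {P, R, S, T, U, V, W, X, Y}.
Read 'a': P→{U}, R→{W}, S→{U}, T→{P, V}, U→{P, R, X}, V→{S}, W→{U, V, W}, X→{P, S, U, W}, Y→{U, Y}; union {P, R, S, U, V, W, X, Y}; ε-closure = {P, R, S, T, U, V, W, X, Y}.
Read 'b': P→{P, T, U}, R→∅, S→∅, T→{S}, U→{X}, V→{R, U, V, W}, W→{U}, X→{Y}, Y→{W}; now {P, R, S, T, U, V, W, X, Y}.
Read 'b': P→{P, T, U}, R→∅, S→∅, T→{S}, U→{X}, V→{R, U, V, W}, W→{U}, X→{Y}, Y→{W}; now {P, R, S, T, U, V, W, X, Y}.
Read 'b': P→{P, T, U}, R→∅, S→∅, T→{S}, U→{X}, V→{R, U, V, W}, W→{U}, X→{Y}, Y→{W}; now {P, R, S, T, U, V, W, X, Y}.
Read 'a': P→{U}, R→{W}, S→{U}, T→{P, V}, U→{P, R, X}, V→{S}, W→{U, V, W}, X→{P, S, U, W}, Y→{U, Y}; union {P, R, S, U, V, W, X, Y}; ε-closure = {P, R, S, T, U, V, W, X, Y}.
State S is in {P, R, S, T, U, V, W, X, Y}.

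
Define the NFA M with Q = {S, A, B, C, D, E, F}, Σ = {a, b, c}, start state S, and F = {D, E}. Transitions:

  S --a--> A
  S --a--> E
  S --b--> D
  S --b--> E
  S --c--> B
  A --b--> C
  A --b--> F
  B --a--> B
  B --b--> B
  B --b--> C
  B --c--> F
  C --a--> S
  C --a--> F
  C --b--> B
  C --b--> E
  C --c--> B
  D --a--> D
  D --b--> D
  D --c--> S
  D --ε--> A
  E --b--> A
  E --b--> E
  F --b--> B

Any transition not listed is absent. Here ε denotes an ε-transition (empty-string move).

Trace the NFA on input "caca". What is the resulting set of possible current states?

Start in {S}.
Read 'c': {S} → {B}.
Read 'a': {B} → {B}.
Read 'c': {B} → {F}.
Read 'a': {F} → ∅.

∅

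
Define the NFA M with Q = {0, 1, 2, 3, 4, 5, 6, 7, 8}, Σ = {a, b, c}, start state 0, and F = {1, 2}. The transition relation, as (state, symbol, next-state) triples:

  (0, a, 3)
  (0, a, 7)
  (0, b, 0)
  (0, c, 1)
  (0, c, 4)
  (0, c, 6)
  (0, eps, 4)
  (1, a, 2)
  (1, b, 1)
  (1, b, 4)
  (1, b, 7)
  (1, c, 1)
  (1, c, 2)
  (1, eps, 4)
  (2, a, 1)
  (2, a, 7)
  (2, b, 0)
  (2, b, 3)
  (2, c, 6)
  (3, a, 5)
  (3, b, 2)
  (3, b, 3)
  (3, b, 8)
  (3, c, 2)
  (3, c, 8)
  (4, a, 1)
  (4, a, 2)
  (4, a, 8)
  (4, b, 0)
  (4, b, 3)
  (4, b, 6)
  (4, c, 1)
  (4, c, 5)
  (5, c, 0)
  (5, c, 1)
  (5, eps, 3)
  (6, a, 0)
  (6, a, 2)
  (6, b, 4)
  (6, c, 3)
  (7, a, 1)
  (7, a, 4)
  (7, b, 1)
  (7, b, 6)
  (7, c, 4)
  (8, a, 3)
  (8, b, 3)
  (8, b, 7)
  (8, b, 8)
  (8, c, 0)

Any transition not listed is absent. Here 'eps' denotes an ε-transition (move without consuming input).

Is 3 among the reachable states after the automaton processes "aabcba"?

Yes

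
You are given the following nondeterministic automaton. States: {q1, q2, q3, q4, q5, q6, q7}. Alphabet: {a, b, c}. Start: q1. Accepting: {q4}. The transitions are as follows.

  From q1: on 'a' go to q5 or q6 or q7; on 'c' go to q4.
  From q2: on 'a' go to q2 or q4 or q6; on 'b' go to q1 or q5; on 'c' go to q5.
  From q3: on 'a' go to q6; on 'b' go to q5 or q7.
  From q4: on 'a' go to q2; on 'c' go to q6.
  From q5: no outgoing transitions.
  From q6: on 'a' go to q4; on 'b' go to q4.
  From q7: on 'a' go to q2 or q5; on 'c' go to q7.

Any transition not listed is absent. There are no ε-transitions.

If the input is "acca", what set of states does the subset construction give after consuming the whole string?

{q2, q5}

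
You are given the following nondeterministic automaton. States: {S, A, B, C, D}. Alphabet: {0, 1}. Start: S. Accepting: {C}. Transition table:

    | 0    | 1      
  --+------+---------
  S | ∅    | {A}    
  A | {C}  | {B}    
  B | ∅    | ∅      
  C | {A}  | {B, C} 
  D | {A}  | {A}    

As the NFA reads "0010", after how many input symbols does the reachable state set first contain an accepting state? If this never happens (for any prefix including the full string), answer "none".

none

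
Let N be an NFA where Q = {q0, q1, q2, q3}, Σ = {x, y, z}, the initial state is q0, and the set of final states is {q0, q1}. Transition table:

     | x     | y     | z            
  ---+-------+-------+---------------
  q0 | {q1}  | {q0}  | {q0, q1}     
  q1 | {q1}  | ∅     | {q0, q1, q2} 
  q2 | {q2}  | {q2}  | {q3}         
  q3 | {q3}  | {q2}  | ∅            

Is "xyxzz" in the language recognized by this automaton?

No

Start in {q0}.
Read 'x': q0→{q1}; now {q1}.
Read 'y': q1→∅; now ∅.
The set is empty and remains empty for the remaining 3 symbols.
The final set ∅ contains no accepting state.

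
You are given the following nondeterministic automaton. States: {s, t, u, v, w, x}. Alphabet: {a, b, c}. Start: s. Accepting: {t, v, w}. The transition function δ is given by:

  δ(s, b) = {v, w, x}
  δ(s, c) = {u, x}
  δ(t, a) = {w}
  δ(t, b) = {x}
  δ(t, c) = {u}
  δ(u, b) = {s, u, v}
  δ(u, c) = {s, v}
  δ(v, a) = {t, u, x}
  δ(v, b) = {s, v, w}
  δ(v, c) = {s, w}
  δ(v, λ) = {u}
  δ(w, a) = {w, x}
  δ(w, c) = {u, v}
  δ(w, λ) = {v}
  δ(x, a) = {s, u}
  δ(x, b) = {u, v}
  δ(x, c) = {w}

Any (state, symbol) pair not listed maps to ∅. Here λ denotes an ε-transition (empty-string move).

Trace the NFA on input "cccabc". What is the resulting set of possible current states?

Start in {s}.
Read 'c': s→{u, x}; now {u, x}.
Read 'c': u→{s, v}, x→{w}; union {s, v, w}; ε-closure = {s, u, v, w}.
Read 'c': s→{u, x}, u→{s, v}, v→{s, w}, w→{u, v}; now {s, u, v, w, x}.
Read 'a': s→∅, u→∅, v→{t, u, x}, w→{w, x}, x→{s, u}; union {s, t, u, w, x}; ε-closure = {s, t, u, v, w, x}.
Read 'b': s→{v, w, x}, t→{x}, u→{s, u, v}, v→{s, v, w}, w→∅, x→{u, v}; now {s, u, v, w, x}.
Read 'c': s→{u, x}, u→{s, v}, v→{s, w}, w→{u, v}, x→{w}; now {s, u, v, w, x}.

{s, u, v, w, x}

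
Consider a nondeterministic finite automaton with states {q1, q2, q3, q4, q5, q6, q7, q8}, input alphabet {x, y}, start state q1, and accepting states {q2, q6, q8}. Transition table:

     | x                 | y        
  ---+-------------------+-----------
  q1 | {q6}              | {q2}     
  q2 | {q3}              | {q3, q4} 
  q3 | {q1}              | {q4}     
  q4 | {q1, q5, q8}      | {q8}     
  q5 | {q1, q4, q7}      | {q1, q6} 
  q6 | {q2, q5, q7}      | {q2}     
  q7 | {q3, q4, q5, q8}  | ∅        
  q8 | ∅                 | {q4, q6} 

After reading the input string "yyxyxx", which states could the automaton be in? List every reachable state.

{q1, q2, q3, q4, q5, q6, q7, q8}

Start in {q1}.
Read 'y': q1→{q2}; now {q2}.
Read 'y': q2→{q3, q4}; now {q3, q4}.
Read 'x': q3→{q1}, q4→{q1, q5, q8}; now {q1, q5, q8}.
Read 'y': q1→{q2}, q5→{q1, q6}, q8→{q4, q6}; now {q1, q2, q4, q6}.
Read 'x': q1→{q6}, q2→{q3}, q4→{q1, q5, q8}, q6→{q2, q5, q7}; now {q1, q2, q3, q5, q6, q7, q8}.
Read 'x': q1→{q6}, q2→{q3}, q3→{q1}, q5→{q1, q4, q7}, q6→{q2, q5, q7}, q7→{q3, q4, q5, q8}, q8→∅; now {q1, q2, q3, q4, q5, q6, q7, q8}.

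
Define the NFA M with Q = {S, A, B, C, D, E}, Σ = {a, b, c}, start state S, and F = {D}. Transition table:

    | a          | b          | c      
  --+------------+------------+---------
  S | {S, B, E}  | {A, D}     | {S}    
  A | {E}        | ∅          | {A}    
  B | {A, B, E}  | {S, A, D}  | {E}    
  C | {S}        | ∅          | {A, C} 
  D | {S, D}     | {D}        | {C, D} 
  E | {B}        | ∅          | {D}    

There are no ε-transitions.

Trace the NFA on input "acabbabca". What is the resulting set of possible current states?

{S, D, E}

Start in {S}.
Read 'a': S→{S, B, E}; now {S, B, E}.
Read 'c': S→{S}, B→{E}, E→{D}; now {S, D, E}.
Read 'a': S→{S, B, E}, D→{S, D}, E→{B}; now {S, B, D, E}.
Read 'b': S→{A, D}, B→{S, A, D}, D→{D}, E→∅; now {S, A, D}.
Read 'b': S→{A, D}, A→∅, D→{D}; now {A, D}.
Read 'a': A→{E}, D→{S, D}; now {S, D, E}.
Read 'b': S→{A, D}, D→{D}, E→∅; now {A, D}.
Read 'c': A→{A}, D→{C, D}; now {A, C, D}.
Read 'a': A→{E}, C→{S}, D→{S, D}; now {S, D, E}.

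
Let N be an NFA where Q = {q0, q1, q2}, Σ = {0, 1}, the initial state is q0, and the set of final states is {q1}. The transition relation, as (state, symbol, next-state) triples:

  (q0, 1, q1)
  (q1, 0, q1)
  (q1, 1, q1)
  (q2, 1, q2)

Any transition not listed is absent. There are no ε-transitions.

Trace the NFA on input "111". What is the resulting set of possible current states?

{q1}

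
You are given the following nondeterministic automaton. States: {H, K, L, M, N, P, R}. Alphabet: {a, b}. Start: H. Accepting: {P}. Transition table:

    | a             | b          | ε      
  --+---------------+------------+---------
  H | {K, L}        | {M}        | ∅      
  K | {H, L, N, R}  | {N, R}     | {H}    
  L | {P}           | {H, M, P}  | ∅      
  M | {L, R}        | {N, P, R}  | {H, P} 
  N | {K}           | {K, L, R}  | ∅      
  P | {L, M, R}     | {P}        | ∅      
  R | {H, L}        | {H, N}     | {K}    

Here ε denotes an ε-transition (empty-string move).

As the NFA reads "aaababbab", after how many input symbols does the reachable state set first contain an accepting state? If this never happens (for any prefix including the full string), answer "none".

2

Start in {H}.
Read 'a': H→{K, L}; union {K, L}; ε-closure = {H, K, L}.
Read 'a': H→{K, L}, K→{H, L, N, R}, L→{P}; now {H, K, L, N, P, R}.
None of the earlier sets intersect F, but {H, K, L, N, P, R} does.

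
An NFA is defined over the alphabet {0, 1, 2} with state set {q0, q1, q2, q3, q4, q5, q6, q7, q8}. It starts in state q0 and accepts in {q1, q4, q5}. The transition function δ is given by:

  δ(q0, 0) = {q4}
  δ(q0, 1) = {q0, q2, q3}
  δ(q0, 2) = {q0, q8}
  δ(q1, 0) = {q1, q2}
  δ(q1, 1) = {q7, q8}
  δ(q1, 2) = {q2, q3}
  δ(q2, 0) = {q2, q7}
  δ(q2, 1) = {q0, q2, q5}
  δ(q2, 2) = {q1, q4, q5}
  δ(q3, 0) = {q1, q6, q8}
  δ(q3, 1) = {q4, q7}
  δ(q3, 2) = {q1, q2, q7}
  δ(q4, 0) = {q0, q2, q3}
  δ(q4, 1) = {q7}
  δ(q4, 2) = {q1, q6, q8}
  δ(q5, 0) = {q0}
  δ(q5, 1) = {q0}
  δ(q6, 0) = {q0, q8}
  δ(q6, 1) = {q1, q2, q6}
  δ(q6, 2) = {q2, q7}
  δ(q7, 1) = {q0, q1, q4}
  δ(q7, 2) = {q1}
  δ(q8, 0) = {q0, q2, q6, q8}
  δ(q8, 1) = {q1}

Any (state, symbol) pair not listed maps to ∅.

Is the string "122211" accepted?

Yes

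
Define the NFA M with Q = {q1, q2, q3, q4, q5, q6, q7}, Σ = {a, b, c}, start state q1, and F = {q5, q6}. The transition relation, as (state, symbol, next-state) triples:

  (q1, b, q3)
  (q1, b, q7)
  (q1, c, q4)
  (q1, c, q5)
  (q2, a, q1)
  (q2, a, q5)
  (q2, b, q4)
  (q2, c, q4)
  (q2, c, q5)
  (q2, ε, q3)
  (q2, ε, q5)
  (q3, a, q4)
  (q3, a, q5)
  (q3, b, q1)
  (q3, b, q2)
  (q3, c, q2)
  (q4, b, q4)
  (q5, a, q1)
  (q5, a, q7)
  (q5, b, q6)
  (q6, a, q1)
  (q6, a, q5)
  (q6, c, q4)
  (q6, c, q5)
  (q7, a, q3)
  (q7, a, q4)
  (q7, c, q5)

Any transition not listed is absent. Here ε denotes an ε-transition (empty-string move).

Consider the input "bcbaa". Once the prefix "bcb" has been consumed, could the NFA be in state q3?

Start in {q1}.
Read 'b': q1→{q3, q7}; now {q3, q7}.
Read 'c': q3→{q2}, q7→{q5}; union {q2, q5}; ε-closure = {q2, q3, q5}.
Read 'b': q2→{q4}, q3→{q1, q2}, q5→{q6}; union {q1, q2, q4, q6}; ε-closure = {q1, q2, q3, q4, q5, q6}.
State q3 is in {q1, q2, q3, q4, q5, q6}.

Yes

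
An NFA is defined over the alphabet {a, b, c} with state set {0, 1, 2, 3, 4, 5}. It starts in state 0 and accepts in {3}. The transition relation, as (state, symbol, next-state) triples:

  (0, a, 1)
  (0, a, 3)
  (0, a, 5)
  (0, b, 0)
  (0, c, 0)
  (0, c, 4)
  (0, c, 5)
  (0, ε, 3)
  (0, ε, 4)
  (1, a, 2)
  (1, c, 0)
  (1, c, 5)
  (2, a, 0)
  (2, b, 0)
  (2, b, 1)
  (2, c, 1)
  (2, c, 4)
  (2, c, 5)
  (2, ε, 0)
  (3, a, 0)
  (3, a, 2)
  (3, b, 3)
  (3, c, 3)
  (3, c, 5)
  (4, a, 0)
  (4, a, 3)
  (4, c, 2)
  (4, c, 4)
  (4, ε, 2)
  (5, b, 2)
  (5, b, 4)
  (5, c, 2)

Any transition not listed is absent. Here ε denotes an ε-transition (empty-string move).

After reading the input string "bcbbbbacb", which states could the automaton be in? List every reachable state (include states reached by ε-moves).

{0, 1, 2, 3, 4}

Start: ε-closure({0}) = {0, 2, 3, 4}.
Read 'b': 0→{0}, 2→{0, 1}, 3→{3}, 4→∅; union {0, 1, 3}; ε-closure = {0, 1, 2, 3, 4}.
Read 'c': 0→{0, 4, 5}, 1→{0, 5}, 2→{1, 4, 5}, 3→{3, 5}, 4→{2, 4}; now {0, 1, 2, 3, 4, 5}.
Read 'b': 0→{0}, 1→∅, 2→{0, 1}, 3→{3}, 4→∅, 5→{2, 4}; now {0, 1, 2, 3, 4}.
Read 'b': 0→{0}, 1→∅, 2→{0, 1}, 3→{3}, 4→∅; union {0, 1, 3}; ε-closure = {0, 1, 2, 3, 4}.
Read 'b': 0→{0}, 1→∅, 2→{0, 1}, 3→{3}, 4→∅; union {0, 1, 3}; ε-closure = {0, 1, 2, 3, 4}.
Read 'b': 0→{0}, 1→∅, 2→{0, 1}, 3→{3}, 4→∅; union {0, 1, 3}; ε-closure = {0, 1, 2, 3, 4}.
Read 'a': 0→{1, 3, 5}, 1→{2}, 2→{0}, 3→{0, 2}, 4→{0, 3}; union {0, 1, 2, 3, 5}; ε-closure = {0, 1, 2, 3, 4, 5}.
Read 'c': 0→{0, 4, 5}, 1→{0, 5}, 2→{1, 4, 5}, 3→{3, 5}, 4→{2, 4}, 5→{2}; now {0, 1, 2, 3, 4, 5}.
Read 'b': 0→{0}, 1→∅, 2→{0, 1}, 3→{3}, 4→∅, 5→{2, 4}; now {0, 1, 2, 3, 4}.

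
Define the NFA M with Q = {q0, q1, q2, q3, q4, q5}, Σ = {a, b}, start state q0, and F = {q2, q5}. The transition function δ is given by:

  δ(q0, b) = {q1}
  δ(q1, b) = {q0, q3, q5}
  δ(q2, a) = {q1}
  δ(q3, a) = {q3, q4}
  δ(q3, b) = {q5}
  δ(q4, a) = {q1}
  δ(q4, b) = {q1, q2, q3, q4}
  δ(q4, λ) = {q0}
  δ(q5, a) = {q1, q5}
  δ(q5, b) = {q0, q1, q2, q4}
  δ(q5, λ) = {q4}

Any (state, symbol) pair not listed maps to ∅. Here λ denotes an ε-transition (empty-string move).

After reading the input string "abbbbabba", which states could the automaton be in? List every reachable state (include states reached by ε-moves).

∅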